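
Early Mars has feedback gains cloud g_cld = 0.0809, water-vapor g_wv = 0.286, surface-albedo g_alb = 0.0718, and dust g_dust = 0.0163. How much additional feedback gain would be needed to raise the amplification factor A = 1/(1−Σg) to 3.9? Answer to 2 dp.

Current total gain = 0.455.
Target gain for A = 3.9: g* = 1 − 1/3.9 = 0.7436.
Additional gain needed = 0.7436 − 0.455 = 0.29.

0.29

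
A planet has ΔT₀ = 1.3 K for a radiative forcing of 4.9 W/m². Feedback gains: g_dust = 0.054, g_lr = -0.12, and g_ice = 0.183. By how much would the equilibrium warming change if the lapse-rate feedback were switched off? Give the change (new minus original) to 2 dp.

0.23 K

Original: g = 0.117, ΔT = 1.3/(1−0.117) = 1.4723 K.
Without lapse-rate: g' = 0.237, ΔT' = 1.3/(1−0.237) = 1.7038 K.
Change = 1.7038 − 1.4723 = 0.23 K.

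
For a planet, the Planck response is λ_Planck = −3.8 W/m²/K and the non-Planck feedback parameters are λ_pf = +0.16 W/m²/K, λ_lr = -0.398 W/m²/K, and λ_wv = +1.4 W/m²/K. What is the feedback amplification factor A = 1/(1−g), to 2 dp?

Convert to gains: g_pf = 0.16/3.8 = 0.04211; g_lr = -0.398/3.8 = -0.1047; g_wv = 1.4/3.8 = 0.3684.
Total gain g = 0.30581.
A = 1/(1 − 0.30581) = 1.44.

1.44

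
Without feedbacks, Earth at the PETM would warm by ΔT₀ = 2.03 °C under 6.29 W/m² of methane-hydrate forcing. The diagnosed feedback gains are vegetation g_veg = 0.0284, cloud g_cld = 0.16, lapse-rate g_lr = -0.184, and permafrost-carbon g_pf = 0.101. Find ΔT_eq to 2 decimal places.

2.27 °C

Total gain g = 0.0284 + 0.16 − 0.184 + 0.101 = 0.1054.
Amplification A = 1/(1 − 0.1054) = 1.118.
ΔT = 2.03 × 1.118 = 2.27 °C.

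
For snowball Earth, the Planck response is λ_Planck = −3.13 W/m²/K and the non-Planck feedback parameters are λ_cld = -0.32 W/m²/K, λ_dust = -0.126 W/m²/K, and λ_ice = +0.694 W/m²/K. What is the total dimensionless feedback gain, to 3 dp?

0.079

Convert to gains: g_cld = -0.32/3.13 = -0.1022; g_dust = -0.126/3.13 = -0.04026; g_ice = 0.694/3.13 = 0.2217.
Total gain g = 0.07924.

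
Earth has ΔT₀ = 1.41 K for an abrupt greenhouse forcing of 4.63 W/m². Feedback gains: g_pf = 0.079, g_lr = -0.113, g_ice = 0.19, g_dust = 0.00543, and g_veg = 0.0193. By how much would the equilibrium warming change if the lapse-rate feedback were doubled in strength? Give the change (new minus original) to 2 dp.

-0.21 K

Original: g = 0.18073, ΔT = 1.41/(1−0.18073) = 1.7210 K.
With doubled lapse-rate: g' = 0.06773, ΔT' = 1.41/(1−0.06773) = 1.5124 K.
Change = 1.5124 − 1.7210 = -0.21 K.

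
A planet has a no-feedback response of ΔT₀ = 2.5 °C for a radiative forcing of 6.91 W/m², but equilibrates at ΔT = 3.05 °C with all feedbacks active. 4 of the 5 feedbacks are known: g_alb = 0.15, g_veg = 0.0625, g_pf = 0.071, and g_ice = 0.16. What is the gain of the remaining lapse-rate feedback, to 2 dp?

-0.26

Amplification A = ΔT/ΔT₀ = 3.05/2.5 = 1.22.
Total gain g = 1 − 1/A = 1 − 1/1.22 = 0.1803.
Known gains sum to 0.15 + 0.0625 + 0.071 + 0.16 = 0.4435.
g_lr = 0.1803 − 0.4435 = -0.26.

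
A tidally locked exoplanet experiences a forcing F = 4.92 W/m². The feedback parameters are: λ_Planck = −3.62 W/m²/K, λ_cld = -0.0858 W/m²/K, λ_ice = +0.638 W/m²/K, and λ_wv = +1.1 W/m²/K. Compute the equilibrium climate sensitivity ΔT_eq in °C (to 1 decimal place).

2.5 °C

Net feedback parameter λ = (−3.62) + (-0.0858) + (+0.638) + (+1.1) = -1.9678 W/m²/K.
ΔT = −F/λ = −4.92/(-1.9678) = 2.5 °C.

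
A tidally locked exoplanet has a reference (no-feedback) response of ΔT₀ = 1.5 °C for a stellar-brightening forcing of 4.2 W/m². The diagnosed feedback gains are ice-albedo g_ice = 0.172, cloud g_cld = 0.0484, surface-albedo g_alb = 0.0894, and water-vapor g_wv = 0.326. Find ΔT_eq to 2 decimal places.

Total gain g = 0.172 + 0.0484 + 0.0894 + 0.326 = 0.6358.
Amplification A = 1/(1 − 0.6358) = 2.746.
ΔT = 1.5 × 2.746 = 4.12 °C.

4.12 °C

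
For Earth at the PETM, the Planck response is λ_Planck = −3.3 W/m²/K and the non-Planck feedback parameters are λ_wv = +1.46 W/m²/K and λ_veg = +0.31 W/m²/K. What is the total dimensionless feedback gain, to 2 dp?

0.54

Convert to gains: g_wv = 1.46/3.3 = 0.4424; g_veg = 0.31/3.3 = 0.09394.
Total gain g = 0.53634.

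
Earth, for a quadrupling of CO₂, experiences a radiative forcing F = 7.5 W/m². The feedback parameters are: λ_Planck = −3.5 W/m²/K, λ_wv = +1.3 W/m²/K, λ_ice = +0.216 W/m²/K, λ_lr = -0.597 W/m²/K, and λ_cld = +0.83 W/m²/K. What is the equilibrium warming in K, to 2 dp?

Net feedback parameter λ = (−3.5) + (+1.3) + (+0.216) + (-0.597) + (+0.83) = -1.751 W/m²/K.
ΔT = −F/λ = −7.5/(-1.751) = 4.28 K.

4.28 K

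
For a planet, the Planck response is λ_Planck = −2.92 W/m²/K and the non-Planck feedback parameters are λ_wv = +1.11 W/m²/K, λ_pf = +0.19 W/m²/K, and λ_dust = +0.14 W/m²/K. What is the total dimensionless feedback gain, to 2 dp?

0.49

Convert to gains: g_wv = 1.11/2.92 = 0.3801; g_pf = 0.19/2.92 = 0.06507; g_dust = 0.14/2.92 = 0.04795.
Total gain g = 0.49312.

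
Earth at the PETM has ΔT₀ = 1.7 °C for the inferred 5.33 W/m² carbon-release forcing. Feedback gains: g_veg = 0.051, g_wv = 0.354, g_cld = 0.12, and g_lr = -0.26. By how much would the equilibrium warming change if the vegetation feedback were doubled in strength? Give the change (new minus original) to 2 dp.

0.17 °C

Original: g = 0.265, ΔT = 1.7/(1−0.265) = 2.3129 °C.
With doubled vegetation: g' = 0.316, ΔT' = 1.7/(1−0.316) = 2.4854 °C.
Change = 2.4854 − 2.3129 = 0.17 °C.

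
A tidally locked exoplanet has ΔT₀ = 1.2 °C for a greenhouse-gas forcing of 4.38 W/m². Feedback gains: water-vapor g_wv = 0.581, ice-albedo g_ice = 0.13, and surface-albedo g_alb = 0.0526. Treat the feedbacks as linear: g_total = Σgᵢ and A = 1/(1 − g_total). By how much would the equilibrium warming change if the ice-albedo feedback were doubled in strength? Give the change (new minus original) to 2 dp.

Original: g = 0.7636, ΔT = 1.2/(1−0.7636) = 5.0761 °C.
With doubled ice-albedo: g' = 0.8936, ΔT' = 1.2/(1−0.8936) = 11.2782 °C.
Change = 11.2782 − 5.0761 = 6.20 °C.

6.20 °C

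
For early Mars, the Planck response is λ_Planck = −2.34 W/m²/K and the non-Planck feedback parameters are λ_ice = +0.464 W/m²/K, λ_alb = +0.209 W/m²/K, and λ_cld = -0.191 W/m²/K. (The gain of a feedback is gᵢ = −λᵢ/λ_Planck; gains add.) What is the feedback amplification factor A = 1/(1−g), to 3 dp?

Convert to gains: g_ice = 0.464/2.34 = 0.1983; g_alb = 0.209/2.34 = 0.08932; g_cld = -0.191/2.34 = -0.08162.
Total gain g = 0.206.
A = 1/(1 − 0.206) = 1.259.

1.259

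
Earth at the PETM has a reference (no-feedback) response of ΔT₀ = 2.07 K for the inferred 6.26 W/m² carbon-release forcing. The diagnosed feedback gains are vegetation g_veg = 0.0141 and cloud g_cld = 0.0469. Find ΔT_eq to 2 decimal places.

2.20 K

Total gain g = 0.0141 + 0.0469 = 0.061.
Amplification A = 1/(1 − 0.061) = 1.065.
ΔT = 2.07 × 1.065 = 2.20 K.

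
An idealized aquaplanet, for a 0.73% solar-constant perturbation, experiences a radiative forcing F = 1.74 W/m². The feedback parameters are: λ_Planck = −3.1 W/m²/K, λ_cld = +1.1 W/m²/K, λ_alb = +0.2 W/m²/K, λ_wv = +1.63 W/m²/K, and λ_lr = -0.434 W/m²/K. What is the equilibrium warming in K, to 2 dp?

2.88 K

Net feedback parameter λ = (−3.1) + (+1.1) + (+0.2) + (+1.63) + (-0.434) = -0.604 W/m²/K.
ΔT = −F/λ = −1.74/(-0.604) = 2.88 K.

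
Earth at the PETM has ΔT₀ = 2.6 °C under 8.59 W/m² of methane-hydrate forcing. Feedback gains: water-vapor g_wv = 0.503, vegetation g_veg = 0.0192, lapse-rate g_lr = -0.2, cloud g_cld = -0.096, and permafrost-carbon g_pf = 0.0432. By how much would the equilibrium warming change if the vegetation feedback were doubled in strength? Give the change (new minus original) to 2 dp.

Original: g = 0.2694, ΔT = 2.6/(1−0.2694) = 3.5587 °C.
With doubled vegetation: g' = 0.2886, ΔT' = 2.6/(1−0.2886) = 3.6548 °C.
Change = 3.6548 − 3.5587 = 0.10 °C.

0.10 °C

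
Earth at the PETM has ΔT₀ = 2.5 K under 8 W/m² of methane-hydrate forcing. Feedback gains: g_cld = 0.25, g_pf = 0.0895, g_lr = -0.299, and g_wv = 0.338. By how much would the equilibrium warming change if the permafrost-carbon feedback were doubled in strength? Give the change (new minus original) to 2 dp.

Original: g = 0.3785, ΔT = 2.5/(1−0.3785) = 4.0225 K.
With doubled permafrost-carbon: g' = 0.468, ΔT' = 2.5/(1−0.468) = 4.6992 K.
Change = 4.6992 − 4.0225 = 0.68 K.

0.68 K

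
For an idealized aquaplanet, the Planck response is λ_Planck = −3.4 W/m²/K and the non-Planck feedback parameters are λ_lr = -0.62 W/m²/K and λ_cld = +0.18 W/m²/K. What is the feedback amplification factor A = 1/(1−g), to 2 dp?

0.89

Convert to gains: g_lr = -0.62/3.4 = -0.1824; g_cld = 0.18/3.4 = 0.05294.
Total gain g = -0.12946.
A = 1/(1 + 0.12946) = 0.89.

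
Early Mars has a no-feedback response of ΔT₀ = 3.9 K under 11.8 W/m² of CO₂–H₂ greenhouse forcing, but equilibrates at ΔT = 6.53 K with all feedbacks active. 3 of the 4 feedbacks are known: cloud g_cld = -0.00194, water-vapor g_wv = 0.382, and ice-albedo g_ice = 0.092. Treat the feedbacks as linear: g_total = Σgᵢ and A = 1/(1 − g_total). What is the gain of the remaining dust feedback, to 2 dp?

Amplification A = ΔT/ΔT₀ = 6.53/3.9 = 1.674.
Total gain g = 1 − 1/A = 1 − 1/1.674 = 0.4026.
Known gains sum to -0.00194 + 0.382 + 0.092 = 0.47206.
g_dust = 0.4026 − 0.47206 = -0.07.

-0.07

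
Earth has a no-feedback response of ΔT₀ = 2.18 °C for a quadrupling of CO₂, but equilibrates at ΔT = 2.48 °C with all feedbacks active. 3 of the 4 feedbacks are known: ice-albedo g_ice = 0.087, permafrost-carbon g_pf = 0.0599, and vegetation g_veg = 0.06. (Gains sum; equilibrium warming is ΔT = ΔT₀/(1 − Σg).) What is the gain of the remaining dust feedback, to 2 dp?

-0.09

Amplification A = ΔT/ΔT₀ = 2.48/2.18 = 1.138.
Total gain g = 1 − 1/A = 1 − 1/1.138 = 0.1213.
Known gains sum to 0.087 + 0.0599 + 0.06 = 0.2069.
g_dust = 0.1213 − 0.2069 = -0.09.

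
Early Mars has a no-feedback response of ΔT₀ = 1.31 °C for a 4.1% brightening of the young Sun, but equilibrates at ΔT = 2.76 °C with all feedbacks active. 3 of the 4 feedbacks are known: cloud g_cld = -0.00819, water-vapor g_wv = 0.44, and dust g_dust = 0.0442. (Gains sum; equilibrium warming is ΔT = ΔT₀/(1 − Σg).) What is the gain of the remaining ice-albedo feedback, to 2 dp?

Amplification A = ΔT/ΔT₀ = 2.76/1.31 = 2.107.
Total gain g = 1 − 1/A = 1 − 1/2.107 = 0.5254.
Known gains sum to -0.00819 + 0.44 + 0.0442 = 0.47601.
g_ice = 0.5254 − 0.47601 = 0.05.

0.05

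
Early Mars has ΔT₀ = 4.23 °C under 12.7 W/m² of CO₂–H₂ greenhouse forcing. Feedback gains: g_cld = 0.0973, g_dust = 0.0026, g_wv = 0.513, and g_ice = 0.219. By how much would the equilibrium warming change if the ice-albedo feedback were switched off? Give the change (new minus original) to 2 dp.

-14.24 °C

Original: g = 0.8319, ΔT = 4.23/(1−0.8319) = 25.1636 °C.
Without ice-albedo: g' = 0.6129, ΔT' = 4.23/(1−0.6129) = 10.9274 °C.
Change = 10.9274 − 25.1636 = -14.24 °C.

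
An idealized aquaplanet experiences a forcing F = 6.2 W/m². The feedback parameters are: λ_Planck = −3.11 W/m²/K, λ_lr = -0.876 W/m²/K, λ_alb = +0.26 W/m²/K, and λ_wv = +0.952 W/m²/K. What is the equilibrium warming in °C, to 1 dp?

Net feedback parameter λ = (−3.11) + (-0.876) + (+0.26) + (+0.952) = -2.774 W/m²/K.
ΔT = −F/λ = −6.2/(-2.774) = 2.2 °C.

2.2 °C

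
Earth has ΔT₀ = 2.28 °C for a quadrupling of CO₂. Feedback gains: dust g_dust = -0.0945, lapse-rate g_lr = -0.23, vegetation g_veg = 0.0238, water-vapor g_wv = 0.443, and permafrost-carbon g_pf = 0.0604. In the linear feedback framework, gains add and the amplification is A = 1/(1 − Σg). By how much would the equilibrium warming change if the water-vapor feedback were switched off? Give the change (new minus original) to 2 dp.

Original: g = 0.2027, ΔT = 2.28/(1−0.2027) = 2.8597 °C.
Without water-vapor: g' = -0.2403, ΔT' = 2.28/(1+0.2403) = 1.8383 °C.
Change = 1.8383 − 2.8597 = -1.02 °C.

-1.02 °C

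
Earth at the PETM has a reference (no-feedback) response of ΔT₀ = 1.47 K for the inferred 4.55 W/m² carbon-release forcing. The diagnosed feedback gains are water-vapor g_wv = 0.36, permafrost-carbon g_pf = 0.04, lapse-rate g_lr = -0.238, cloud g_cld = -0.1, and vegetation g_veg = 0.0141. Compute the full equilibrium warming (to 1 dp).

1.6 K

Total gain g = 0.36 + 0.04 − 0.238 − 0.1 + 0.0141 = 0.0761.
Amplification A = 1/(1 − 0.0761) = 1.082.
ΔT = 1.47 × 1.082 = 1.6 K.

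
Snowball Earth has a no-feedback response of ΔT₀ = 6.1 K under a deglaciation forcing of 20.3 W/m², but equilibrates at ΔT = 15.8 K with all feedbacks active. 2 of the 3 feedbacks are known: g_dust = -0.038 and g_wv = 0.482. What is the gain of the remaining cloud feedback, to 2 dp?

0.17

Amplification A = ΔT/ΔT₀ = 15.8/6.1 = 2.59.
Total gain g = 1 − 1/A = 1 − 1/2.59 = 0.6139.
Known gains sum to -0.038 + 0.482 = 0.444.
g_cld = 0.6139 − 0.444 = 0.17.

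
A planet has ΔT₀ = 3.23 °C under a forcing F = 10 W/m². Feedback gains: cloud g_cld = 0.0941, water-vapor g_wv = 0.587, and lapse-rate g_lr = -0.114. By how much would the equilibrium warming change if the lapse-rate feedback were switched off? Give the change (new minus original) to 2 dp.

2.67 °C

Original: g = 0.5671, ΔT = 3.23/(1−0.5671) = 7.4613 °C.
Without lapse-rate: g' = 0.6811, ΔT' = 3.23/(1−0.6811) = 10.1286 °C.
Change = 10.1286 − 7.4613 = 2.67 °C.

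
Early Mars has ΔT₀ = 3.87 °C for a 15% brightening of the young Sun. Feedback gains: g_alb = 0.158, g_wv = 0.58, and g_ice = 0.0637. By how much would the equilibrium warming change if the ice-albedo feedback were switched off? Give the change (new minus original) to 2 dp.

-4.74 °C

Original: g = 0.8017, ΔT = 3.87/(1−0.8017) = 19.5159 °C.
Without ice-albedo: g' = 0.738, ΔT' = 3.87/(1−0.738) = 14.7710 °C.
Change = 14.7710 − 19.5159 = -4.74 °C.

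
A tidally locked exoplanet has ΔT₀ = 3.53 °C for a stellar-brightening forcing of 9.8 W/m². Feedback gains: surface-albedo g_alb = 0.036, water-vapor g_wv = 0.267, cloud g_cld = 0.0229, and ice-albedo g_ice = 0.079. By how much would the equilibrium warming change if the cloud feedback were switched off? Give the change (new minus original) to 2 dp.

Original: g = 0.4049, ΔT = 3.53/(1−0.4049) = 5.9318 °C.
Without cloud: g' = 0.382, ΔT' = 3.53/(1−0.382) = 5.7120 °C.
Change = 5.7120 − 5.9318 = -0.22 °C.

-0.22 °C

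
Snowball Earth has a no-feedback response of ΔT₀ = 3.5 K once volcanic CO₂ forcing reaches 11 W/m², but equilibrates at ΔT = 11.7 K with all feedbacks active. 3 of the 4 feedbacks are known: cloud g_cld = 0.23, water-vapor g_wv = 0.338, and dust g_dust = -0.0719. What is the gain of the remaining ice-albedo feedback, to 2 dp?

Amplification A = ΔT/ΔT₀ = 11.7/3.5 = 3.343.
Total gain g = 1 − 1/A = 1 − 1/3.343 = 0.7009.
Known gains sum to 0.23 + 0.338 − 0.0719 = 0.4961.
g_ice = 0.7009 − 0.4961 = 0.20.

0.20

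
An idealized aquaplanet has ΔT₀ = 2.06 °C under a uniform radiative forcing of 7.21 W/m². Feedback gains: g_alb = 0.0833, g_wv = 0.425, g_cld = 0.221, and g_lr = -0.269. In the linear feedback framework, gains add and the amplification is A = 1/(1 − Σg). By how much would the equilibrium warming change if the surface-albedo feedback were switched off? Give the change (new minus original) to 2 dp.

Original: g = 0.4603, ΔT = 2.06/(1−0.4603) = 3.8169 °C.
Without surface-albedo: g' = 0.377, ΔT' = 2.06/(1−0.377) = 3.3066 °C.
Change = 3.3066 − 3.8169 = -0.51 °C.

-0.51 °C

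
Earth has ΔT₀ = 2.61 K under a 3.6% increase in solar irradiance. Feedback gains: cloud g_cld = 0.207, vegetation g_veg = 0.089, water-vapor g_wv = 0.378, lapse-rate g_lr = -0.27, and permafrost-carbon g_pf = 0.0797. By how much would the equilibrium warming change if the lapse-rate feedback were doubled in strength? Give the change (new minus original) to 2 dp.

Original: g = 0.4837, ΔT = 2.61/(1−0.4837) = 5.0552 K.
With doubled lapse-rate: g' = 0.2137, ΔT' = 2.61/(1−0.2137) = 3.3193 K.
Change = 3.3193 − 5.0552 = -1.74 K.

-1.74 K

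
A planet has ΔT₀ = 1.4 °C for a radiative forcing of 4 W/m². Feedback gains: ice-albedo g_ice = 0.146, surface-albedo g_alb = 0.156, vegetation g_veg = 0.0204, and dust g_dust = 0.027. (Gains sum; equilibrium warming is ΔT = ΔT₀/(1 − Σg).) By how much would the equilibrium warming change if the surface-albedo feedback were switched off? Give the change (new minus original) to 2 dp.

Original: g = 0.3494, ΔT = 1.4/(1−0.3494) = 2.1519 °C.
Without surface-albedo: g' = 0.1934, ΔT' = 1.4/(1−0.1934) = 1.7357 °C.
Change = 1.7357 − 2.1519 = -0.42 °C.

-0.42 °C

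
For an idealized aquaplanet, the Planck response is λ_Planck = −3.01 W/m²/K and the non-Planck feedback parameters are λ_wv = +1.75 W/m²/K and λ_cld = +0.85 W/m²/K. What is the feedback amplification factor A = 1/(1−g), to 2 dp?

Convert to gains: g_wv = 1.75/3.01 = 0.5814; g_cld = 0.85/3.01 = 0.2824.
Total gain g = 0.8638.
A = 1/(1 − 0.8638) = 7.34.

7.34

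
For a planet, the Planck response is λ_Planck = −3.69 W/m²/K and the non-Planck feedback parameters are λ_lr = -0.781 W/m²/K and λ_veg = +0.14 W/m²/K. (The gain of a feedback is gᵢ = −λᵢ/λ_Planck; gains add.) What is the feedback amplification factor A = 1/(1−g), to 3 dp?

Convert to gains: g_lr = -0.781/3.69 = -0.2117; g_veg = 0.14/3.69 = 0.03794.
Total gain g = -0.17376.
A = 1/(1 + 0.17376) = 0.852.

0.852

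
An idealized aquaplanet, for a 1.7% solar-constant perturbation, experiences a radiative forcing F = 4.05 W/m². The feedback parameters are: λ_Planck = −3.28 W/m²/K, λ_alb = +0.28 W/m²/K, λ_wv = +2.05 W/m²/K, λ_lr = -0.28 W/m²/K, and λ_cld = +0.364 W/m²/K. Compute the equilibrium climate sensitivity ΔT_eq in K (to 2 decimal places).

Net feedback parameter λ = (−3.28) + (+0.28) + (+2.05) + (-0.28) + (+0.364) = -0.866 W/m²/K.
ΔT = −F/λ = −4.05/(-0.866) = 4.68 K.

4.68 K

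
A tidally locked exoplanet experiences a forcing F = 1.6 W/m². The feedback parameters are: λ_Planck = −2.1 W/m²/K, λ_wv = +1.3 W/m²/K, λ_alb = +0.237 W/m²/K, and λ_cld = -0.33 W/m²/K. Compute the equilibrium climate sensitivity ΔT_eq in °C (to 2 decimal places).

1.79 °C

Net feedback parameter λ = (−2.1) + (+1.3) + (+0.237) + (-0.33) = -0.893 W/m²/K.
ΔT = −F/λ = −1.6/(-0.893) = 1.79 °C.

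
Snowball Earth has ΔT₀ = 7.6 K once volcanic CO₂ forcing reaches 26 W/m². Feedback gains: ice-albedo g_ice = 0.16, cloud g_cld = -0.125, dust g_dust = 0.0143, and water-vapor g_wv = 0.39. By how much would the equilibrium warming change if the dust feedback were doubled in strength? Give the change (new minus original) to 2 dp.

0.35 K

Original: g = 0.4393, ΔT = 7.6/(1−0.4393) = 13.5545 K.
With doubled dust: g' = 0.4536, ΔT' = 7.6/(1−0.4536) = 13.9092 K.
Change = 13.9092 − 13.5545 = 0.35 K.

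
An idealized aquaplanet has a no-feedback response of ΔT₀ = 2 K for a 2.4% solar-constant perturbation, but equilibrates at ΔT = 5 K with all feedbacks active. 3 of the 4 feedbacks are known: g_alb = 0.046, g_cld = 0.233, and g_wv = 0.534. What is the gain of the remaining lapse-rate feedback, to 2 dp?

-0.21

Amplification A = ΔT/ΔT₀ = 5/2 = 2.5.
Total gain g = 1 − 1/A = 1 − 1/2.5 = 0.6.
Known gains sum to 0.046 + 0.233 + 0.534 = 0.813.
g_lr = 0.6 − 0.813 = -0.21.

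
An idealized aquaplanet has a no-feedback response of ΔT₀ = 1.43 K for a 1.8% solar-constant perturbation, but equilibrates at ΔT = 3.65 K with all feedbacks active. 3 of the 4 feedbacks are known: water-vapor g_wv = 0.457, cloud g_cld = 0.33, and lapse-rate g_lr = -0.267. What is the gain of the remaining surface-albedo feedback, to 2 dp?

Amplification A = ΔT/ΔT₀ = 3.65/1.43 = 2.552.
Total gain g = 1 − 1/A = 1 − 1/2.552 = 0.6082.
Known gains sum to 0.457 + 0.33 − 0.267 = 0.52.
g_alb = 0.6082 − 0.52 = 0.09.

0.09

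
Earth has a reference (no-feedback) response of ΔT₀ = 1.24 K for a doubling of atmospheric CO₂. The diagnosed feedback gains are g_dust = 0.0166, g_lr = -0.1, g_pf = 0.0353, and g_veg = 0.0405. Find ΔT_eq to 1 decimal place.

Total gain g = 0.0166 − 0.1 + 0.0353 + 0.0405 = -0.0076.
Amplification A = 1/(1 + 0.0076) = 0.9925.
ΔT = 1.24 × 0.9925 = 1.2 K.

1.2 K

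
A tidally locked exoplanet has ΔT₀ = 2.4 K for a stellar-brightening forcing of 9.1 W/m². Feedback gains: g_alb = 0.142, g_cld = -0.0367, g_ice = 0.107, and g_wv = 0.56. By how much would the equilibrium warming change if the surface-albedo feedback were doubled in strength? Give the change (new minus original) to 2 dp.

Original: g = 0.7723, ΔT = 2.4/(1−0.7723) = 10.5402 K.
With doubled surface-albedo: g' = 0.9143, ΔT' = 2.4/(1−0.9143) = 28.0047 K.
Change = 28.0047 − 10.5402 = 17.46 K.

17.46 K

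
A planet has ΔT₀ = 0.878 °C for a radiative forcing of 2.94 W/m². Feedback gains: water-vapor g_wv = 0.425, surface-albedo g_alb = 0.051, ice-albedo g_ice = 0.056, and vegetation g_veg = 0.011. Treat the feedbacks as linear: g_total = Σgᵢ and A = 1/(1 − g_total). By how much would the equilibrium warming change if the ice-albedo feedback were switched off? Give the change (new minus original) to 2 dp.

-0.21 °C

Original: g = 0.543, ΔT = 0.878/(1−0.543) = 1.9212 °C.
Without ice-albedo: g' = 0.487, ΔT' = 0.878/(1−0.487) = 1.7115 °C.
Change = 1.7115 − 1.9212 = -0.21 °C.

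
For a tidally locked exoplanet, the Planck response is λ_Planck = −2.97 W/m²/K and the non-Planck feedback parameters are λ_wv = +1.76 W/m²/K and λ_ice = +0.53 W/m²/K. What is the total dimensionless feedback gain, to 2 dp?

0.77

Convert to gains: g_wv = 1.76/2.97 = 0.5926; g_ice = 0.53/2.97 = 0.1785.
Total gain g = 0.7711.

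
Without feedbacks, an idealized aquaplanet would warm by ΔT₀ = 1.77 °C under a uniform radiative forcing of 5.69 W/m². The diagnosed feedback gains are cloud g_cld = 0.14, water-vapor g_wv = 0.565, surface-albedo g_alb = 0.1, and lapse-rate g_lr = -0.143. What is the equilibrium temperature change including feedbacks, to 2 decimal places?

Total gain g = 0.14 + 0.565 + 0.1 − 0.143 = 0.662.
Amplification A = 1/(1 − 0.662) = 2.959.
ΔT = 1.77 × 2.959 = 5.24 °C.

5.24 °C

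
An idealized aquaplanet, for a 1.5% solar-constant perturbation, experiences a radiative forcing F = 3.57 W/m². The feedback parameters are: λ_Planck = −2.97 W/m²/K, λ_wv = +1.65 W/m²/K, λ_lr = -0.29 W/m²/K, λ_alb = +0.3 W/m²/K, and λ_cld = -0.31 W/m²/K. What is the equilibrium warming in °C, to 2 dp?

2.20 °C

Net feedback parameter λ = (−2.97) + (+1.65) + (-0.29) + (+0.3) + (-0.31) = -1.62 W/m²/K.
ΔT = −F/λ = −3.57/(-1.62) = 2.20 °C.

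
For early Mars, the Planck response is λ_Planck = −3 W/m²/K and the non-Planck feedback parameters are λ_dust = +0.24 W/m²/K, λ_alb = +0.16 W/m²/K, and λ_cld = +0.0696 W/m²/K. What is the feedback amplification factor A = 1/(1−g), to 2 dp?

Convert to gains: g_dust = 0.24/3 = 0.08; g_alb = 0.16/3 = 0.05333; g_cld = 0.0696/3 = 0.0232.
Total gain g = 0.15653.
A = 1/(1 − 0.15653) = 1.19.

1.19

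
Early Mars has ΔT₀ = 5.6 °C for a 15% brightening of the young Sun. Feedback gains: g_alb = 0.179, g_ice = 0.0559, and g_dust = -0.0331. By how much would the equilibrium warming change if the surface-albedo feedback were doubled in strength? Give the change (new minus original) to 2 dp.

2.03 °C

Original: g = 0.2018, ΔT = 5.6/(1−0.2018) = 7.0158 °C.
With doubled surface-albedo: g' = 0.3808, ΔT' = 5.6/(1−0.3808) = 9.0439 °C.
Change = 9.0439 − 7.0158 = 2.03 °C.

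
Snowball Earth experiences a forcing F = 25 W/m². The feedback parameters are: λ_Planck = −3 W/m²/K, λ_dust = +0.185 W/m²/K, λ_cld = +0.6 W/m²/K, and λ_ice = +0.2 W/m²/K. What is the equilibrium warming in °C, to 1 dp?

Net feedback parameter λ = (−3) + (+0.185) + (+0.6) + (+0.2) = -2.015 W/m²/K.
ΔT = −F/λ = −25/(-2.015) = 12.4 °C.

12.4 °C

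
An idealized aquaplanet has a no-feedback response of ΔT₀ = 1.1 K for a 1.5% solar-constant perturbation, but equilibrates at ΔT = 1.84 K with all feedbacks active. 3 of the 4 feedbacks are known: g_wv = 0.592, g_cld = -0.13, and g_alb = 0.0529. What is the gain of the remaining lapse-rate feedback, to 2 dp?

-0.11

Amplification A = ΔT/ΔT₀ = 1.84/1.1 = 1.673.
Total gain g = 1 − 1/A = 1 − 1/1.673 = 0.4023.
Known gains sum to 0.592 − 0.13 + 0.0529 = 0.5149.
g_lr = 0.4023 − 0.5149 = -0.11.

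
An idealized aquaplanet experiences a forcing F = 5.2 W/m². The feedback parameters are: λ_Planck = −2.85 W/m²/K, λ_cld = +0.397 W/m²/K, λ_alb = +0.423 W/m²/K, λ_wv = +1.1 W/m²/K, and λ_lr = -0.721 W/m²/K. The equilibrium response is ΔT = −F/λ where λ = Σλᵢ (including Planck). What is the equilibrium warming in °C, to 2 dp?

3.15 °C

Net feedback parameter λ = (−2.85) + (+0.397) + (+0.423) + (+1.1) + (-0.721) = -1.651 W/m²/K.
ΔT = −F/λ = −5.2/(-1.651) = 3.15 °C.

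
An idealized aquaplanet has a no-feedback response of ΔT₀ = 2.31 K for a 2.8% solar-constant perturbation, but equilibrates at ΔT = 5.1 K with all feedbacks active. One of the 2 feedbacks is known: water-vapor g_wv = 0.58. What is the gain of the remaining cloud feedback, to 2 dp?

-0.03

Amplification A = ΔT/ΔT₀ = 5.1/2.31 = 2.208.
Total gain g = 1 − 1/A = 1 − 1/2.208 = 0.5471.
The known gain is 0.58.
g_cld = 0.5471 − 0.58 = -0.03.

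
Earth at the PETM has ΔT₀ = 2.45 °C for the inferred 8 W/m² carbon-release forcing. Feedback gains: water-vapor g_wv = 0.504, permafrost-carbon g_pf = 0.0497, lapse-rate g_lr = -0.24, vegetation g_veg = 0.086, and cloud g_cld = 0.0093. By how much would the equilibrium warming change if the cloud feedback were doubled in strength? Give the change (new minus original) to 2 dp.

0.07 °C

Original: g = 0.409, ΔT = 2.45/(1−0.409) = 4.1455 °C.
With doubled cloud: g' = 0.4183, ΔT' = 2.45/(1−0.4183) = 4.2118 °C.
Change = 4.2118 − 4.1455 = 0.07 °C.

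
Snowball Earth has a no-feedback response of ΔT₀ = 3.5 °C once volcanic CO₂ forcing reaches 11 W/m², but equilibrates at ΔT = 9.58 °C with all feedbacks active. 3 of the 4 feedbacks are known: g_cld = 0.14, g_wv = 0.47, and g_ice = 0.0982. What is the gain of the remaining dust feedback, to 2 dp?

Amplification A = ΔT/ΔT₀ = 9.58/3.5 = 2.737.
Total gain g = 1 − 1/A = 1 − 1/2.737 = 0.6346.
Known gains sum to 0.14 + 0.47 + 0.0982 = 0.7082.
g_dust = 0.6346 − 0.7082 = -0.07.

-0.07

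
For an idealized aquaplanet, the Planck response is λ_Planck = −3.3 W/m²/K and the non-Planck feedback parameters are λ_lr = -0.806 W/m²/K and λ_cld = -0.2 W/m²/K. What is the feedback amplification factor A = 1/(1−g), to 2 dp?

Convert to gains: g_lr = -0.806/3.3 = -0.2442; g_cld = -0.2/3.3 = -0.06061.
Total gain g = -0.30481.
A = 1/(1 + 0.30481) = 0.77.

0.77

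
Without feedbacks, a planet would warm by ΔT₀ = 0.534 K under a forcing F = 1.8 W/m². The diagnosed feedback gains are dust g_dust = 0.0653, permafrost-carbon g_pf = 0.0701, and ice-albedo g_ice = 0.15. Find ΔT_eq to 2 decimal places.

0.75 K

Total gain g = 0.0653 + 0.0701 + 0.15 = 0.2854.
Amplification A = 1/(1 − 0.2854) = 1.399.
ΔT = 0.534 × 1.399 = 0.75 K.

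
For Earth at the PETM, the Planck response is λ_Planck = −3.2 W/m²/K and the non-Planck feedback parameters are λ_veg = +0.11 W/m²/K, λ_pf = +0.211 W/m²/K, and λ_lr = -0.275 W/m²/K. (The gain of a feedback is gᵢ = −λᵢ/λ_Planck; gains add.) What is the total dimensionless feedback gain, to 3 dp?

Convert to gains: g_veg = 0.11/3.2 = 0.03437; g_pf = 0.211/3.2 = 0.06594; g_lr = -0.275/3.2 = -0.08594.
Total gain g = 0.01437.

0.014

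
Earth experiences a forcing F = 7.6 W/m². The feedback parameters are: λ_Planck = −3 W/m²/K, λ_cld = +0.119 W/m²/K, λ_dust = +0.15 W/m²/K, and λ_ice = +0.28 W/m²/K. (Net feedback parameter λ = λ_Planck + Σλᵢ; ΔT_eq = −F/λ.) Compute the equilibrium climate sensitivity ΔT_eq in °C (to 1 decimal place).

Net feedback parameter λ = (−3) + (+0.119) + (+0.15) + (+0.28) = -2.451 W/m²/K.
ΔT = −F/λ = −7.6/(-2.451) = 3.1 °C.

3.1 °C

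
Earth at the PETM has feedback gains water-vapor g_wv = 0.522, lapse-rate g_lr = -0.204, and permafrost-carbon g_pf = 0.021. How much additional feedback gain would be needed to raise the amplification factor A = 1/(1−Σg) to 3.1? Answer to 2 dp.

0.34

Current total gain = 0.339.
Target gain for A = 3.1: g* = 1 − 1/3.1 = 0.6774.
Additional gain needed = 0.6774 − 0.339 = 0.34.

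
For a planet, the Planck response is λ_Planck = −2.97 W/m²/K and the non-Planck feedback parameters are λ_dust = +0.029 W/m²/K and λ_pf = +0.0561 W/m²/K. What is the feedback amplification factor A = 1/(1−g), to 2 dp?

Convert to gains: g_dust = 0.029/2.97 = 0.009764; g_pf = 0.0561/2.97 = 0.01889.
Total gain g = 0.028654.
A = 1/(1 − 0.028654) = 1.03.

1.03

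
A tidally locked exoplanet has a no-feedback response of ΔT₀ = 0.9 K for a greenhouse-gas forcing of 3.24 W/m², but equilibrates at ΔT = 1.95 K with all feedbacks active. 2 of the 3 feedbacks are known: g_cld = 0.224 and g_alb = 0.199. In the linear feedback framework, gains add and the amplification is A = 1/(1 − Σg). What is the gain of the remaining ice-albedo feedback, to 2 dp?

Amplification A = ΔT/ΔT₀ = 1.95/0.9 = 2.167.
Total gain g = 1 − 1/A = 1 − 1/2.167 = 0.5385.
Known gains sum to 0.224 + 0.199 = 0.423.
g_ice = 0.5385 − 0.423 = 0.12.

0.12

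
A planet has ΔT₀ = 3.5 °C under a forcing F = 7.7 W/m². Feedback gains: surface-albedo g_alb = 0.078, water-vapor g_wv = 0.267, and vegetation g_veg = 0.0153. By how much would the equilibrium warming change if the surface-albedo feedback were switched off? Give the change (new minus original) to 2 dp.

Original: g = 0.3603, ΔT = 3.5/(1−0.3603) = 5.4713 °C.
Without surface-albedo: g' = 0.2823, ΔT' = 3.5/(1−0.2823) = 4.8767 °C.
Change = 4.8767 − 5.4713 = -0.59 °C.

-0.59 °C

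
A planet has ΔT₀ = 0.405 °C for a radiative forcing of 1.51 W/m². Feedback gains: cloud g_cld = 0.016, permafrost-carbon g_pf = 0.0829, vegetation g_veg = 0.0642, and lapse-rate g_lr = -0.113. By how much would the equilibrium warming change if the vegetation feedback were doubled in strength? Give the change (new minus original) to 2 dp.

Original: g = 0.0501, ΔT = 0.405/(1−0.0501) = 0.4264 °C.
With doubled vegetation: g' = 0.1143, ΔT' = 0.405/(1−0.1143) = 0.4573 °C.
Change = 0.4573 − 0.4264 = 0.03 °C.

0.03 °C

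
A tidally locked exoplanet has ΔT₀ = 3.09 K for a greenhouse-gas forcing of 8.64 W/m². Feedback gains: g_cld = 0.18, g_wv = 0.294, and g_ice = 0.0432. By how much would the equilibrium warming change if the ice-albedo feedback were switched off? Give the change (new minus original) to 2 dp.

-0.53 K

Original: g = 0.5172, ΔT = 3.09/(1−0.5172) = 6.4002 K.
Without ice-albedo: g' = 0.474, ΔT' = 3.09/(1−0.474) = 5.8745 K.
Change = 5.8745 − 6.4002 = -0.53 K.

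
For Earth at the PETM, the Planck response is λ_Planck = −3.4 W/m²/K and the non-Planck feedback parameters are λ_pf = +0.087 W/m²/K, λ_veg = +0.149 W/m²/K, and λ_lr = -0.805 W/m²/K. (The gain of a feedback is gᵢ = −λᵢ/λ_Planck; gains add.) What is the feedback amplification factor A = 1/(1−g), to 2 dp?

Convert to gains: g_pf = 0.087/3.4 = 0.02559; g_veg = 0.149/3.4 = 0.04382; g_lr = -0.805/3.4 = -0.2368.
Total gain g = -0.16739.
A = 1/(1 + 0.16739) = 0.86.

0.86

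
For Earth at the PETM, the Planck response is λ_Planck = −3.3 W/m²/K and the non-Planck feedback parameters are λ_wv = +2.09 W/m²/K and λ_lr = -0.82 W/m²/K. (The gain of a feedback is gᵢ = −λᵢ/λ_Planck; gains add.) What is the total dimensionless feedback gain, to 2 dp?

Convert to gains: g_wv = 2.09/3.3 = 0.6333; g_lr = -0.82/3.3 = -0.2485.
Total gain g = 0.3848.

0.38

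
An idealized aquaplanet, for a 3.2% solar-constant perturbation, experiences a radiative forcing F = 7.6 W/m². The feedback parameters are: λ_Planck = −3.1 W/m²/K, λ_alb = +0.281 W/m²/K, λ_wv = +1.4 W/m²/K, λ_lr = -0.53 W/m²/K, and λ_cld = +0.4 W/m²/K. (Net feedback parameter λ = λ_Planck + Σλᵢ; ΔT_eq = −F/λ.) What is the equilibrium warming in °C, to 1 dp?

4.9 °C

Net feedback parameter λ = (−3.1) + (+0.281) + (+1.4) + (-0.53) + (+0.4) = -1.549 W/m²/K.
ΔT = −F/λ = −7.6/(-1.549) = 4.9 °C.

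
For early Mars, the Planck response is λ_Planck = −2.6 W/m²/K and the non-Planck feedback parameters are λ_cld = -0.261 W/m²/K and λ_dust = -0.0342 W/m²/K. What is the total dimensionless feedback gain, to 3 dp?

-0.114

Convert to gains: g_cld = -0.261/2.6 = -0.1004; g_dust = -0.0342/2.6 = -0.01315.
Total gain g = -0.11355.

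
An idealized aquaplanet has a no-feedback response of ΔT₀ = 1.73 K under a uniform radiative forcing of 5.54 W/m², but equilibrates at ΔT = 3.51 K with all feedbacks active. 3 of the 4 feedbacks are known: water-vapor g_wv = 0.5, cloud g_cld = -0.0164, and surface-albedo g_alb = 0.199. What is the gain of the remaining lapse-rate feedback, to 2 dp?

Amplification A = ΔT/ΔT₀ = 3.51/1.73 = 2.029.
Total gain g = 1 − 1/A = 1 − 1/2.029 = 0.5071.
Known gains sum to 0.5 − 0.0164 + 0.199 = 0.6826.
g_lr = 0.5071 − 0.6826 = -0.18.

-0.18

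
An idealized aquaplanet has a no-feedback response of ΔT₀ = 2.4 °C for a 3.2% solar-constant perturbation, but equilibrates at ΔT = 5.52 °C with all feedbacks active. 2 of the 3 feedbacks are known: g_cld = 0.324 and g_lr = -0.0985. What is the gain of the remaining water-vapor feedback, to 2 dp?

0.34

Amplification A = ΔT/ΔT₀ = 5.52/2.4 = 2.3.
Total gain g = 1 − 1/A = 1 − 1/2.3 = 0.5652.
Known gains sum to 0.324 − 0.0985 = 0.2255.
g_wv = 0.5652 − 0.2255 = 0.34.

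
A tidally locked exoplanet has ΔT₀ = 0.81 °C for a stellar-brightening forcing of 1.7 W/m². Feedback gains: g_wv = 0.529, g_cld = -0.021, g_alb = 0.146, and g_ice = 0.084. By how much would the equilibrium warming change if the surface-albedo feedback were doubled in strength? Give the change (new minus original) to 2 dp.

3.89 °C

Original: g = 0.738, ΔT = 0.81/(1−0.738) = 3.0916 °C.
With doubled surface-albedo: g' = 0.884, ΔT' = 0.81/(1−0.884) = 6.9828 °C.
Change = 6.9828 − 3.0916 = 3.89 °C.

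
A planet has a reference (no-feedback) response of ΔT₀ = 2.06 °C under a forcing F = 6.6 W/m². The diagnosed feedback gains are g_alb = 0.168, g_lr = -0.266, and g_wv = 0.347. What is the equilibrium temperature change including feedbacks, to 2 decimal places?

Total gain g = 0.168 − 0.266 + 0.347 = 0.249.
Amplification A = 1/(1 − 0.249) = 1.332.
ΔT = 2.06 × 1.332 = 2.74 °C.

2.74 °C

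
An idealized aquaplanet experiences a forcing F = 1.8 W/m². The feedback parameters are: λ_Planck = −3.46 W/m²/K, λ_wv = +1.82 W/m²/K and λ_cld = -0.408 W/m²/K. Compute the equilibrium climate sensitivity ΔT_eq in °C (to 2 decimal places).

0.88 °C

Net feedback parameter λ = (−3.46) + (+1.82) + (-0.408) = -2.048 W/m²/K.
ΔT = −F/λ = −1.8/(-2.048) = 0.88 °C.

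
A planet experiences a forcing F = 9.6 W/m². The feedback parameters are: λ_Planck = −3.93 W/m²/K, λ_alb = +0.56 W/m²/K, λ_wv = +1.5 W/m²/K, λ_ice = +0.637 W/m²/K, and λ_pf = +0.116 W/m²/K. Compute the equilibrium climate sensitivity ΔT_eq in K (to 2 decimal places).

8.59 K

Net feedback parameter λ = (−3.93) + (+0.56) + (+1.5) + (+0.637) + (+0.116) = -1.117 W/m²/K.
ΔT = −F/λ = −9.6/(-1.117) = 8.59 K.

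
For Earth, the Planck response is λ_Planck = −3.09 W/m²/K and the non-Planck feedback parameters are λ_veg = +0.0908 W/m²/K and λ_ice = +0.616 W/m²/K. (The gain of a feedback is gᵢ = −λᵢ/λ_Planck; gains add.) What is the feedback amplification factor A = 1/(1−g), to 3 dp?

1.297

Convert to gains: g_veg = 0.0908/3.09 = 0.02939; g_ice = 0.616/3.09 = 0.1994.
Total gain g = 0.22879.
A = 1/(1 − 0.22879) = 1.297.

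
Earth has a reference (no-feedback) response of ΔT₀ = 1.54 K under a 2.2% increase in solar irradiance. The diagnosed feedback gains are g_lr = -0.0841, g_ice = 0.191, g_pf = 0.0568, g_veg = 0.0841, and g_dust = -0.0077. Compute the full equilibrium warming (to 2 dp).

2.03 K

Total gain g = -0.0841 + 0.191 + 0.0568 + 0.0841 − 0.0077 = 0.2401.
Amplification A = 1/(1 − 0.2401) = 1.316.
ΔT = 1.54 × 1.316 = 2.03 K.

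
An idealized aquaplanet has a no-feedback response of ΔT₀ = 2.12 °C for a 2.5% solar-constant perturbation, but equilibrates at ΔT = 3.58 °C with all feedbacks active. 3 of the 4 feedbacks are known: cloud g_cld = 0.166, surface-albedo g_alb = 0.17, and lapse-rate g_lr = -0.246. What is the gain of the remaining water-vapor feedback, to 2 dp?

Amplification A = ΔT/ΔT₀ = 3.58/2.12 = 1.689.
Total gain g = 1 − 1/A = 1 − 1/1.689 = 0.4079.
Known gains sum to 0.166 + 0.17 − 0.246 = 0.09.
g_wv = 0.4079 − 0.09 = 0.32.

0.32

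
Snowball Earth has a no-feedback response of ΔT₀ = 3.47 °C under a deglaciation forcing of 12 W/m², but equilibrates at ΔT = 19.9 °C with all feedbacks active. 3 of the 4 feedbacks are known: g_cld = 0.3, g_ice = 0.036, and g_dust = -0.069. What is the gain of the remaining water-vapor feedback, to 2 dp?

0.56

Amplification A = ΔT/ΔT₀ = 19.9/3.47 = 5.735.
Total gain g = 1 − 1/A = 1 − 1/5.735 = 0.8256.
Known gains sum to 0.3 + 0.036 − 0.069 = 0.267.
g_wv = 0.8256 − 0.267 = 0.56.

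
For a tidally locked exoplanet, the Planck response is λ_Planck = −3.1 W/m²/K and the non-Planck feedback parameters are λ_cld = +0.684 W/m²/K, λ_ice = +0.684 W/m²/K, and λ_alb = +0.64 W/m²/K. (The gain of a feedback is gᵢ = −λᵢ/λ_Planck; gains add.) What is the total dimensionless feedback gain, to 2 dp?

Convert to gains: g_cld = 0.684/3.1 = 0.2206; g_ice = 0.684/3.1 = 0.2206; g_alb = 0.64/3.1 = 0.2065.
Total gain g = 0.6477.

0.65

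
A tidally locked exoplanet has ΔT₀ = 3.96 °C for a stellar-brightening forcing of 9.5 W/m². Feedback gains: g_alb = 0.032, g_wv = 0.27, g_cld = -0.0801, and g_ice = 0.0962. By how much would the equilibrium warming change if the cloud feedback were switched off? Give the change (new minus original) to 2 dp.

0.77 °C

Original: g = 0.3181, ΔT = 3.96/(1−0.3181) = 5.8073 °C.
Without cloud: g' = 0.3982, ΔT' = 3.96/(1−0.3982) = 6.5803 °C.
Change = 6.5803 − 5.8073 = 0.77 °C.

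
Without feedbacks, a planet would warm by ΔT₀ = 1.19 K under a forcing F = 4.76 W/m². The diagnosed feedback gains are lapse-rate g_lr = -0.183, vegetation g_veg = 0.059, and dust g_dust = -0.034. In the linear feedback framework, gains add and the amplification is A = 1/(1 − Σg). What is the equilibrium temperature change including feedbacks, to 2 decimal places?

1.03 K

Total gain g = -0.183 + 0.059 − 0.034 = -0.158.
Amplification A = 1/(1 + 0.158) = 0.8636.
ΔT = 1.19 × 0.8636 = 1.03 K.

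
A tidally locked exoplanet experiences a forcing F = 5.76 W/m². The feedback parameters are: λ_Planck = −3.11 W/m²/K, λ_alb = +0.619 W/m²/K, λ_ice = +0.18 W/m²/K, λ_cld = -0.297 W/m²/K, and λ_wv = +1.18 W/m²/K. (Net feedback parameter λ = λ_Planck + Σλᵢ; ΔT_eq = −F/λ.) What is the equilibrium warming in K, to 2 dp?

4.03 K

Net feedback parameter λ = (−3.11) + (+0.619) + (+0.18) + (-0.297) + (+1.18) = -1.428 W/m²/K.
ΔT = −F/λ = −5.76/(-1.428) = 4.03 K.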